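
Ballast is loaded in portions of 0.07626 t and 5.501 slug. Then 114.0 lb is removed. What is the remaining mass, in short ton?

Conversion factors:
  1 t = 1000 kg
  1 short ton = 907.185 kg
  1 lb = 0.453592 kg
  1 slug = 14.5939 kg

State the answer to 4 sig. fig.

0.07626 t × 1000 = 76.26 kg
5.501 slug × 14.5939 = 80.281 kg
114.0 lb × 0.453592 = 51.7095 kg
Result: 76.26 + 80.281 − 51.7095 = 104.832 kg
In short ton: 104.832 / 907.185 = 0.115557 short ton

0.1156 short ton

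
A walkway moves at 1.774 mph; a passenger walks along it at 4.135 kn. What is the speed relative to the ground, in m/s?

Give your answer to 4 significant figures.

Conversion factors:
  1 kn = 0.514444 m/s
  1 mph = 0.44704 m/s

1.774 mph × 0.44704 = 0.793049 m/s
4.135 kn × 0.514444 = 2.12723 m/s
Sum: 0.793049 + 2.12723 = 2.92028 m/s

2.920 m/s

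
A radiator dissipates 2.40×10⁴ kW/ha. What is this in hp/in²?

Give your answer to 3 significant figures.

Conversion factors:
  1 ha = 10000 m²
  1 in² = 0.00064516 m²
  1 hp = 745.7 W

2.40×10⁴ kW/ha × 1000 W/kW ÷ 10000 m²/ha = 2400 W/m²
2400 W/m² ÷ 745.7 W/hp × 0.00064516 m²/in² = 0.00207642 hp/in²

0.00208 hp/in²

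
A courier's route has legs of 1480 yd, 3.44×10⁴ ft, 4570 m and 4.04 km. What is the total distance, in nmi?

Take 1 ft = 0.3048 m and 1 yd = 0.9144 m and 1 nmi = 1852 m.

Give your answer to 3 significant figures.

11.0 nmi

1480 yd × 0.9144 → 1353.31 m
3.44×10⁴ ft × 0.3048 → 10485.1 m
4570 m (already m)
4.04 km × 1000 → 4040 m
Combined: 1353.31 + 10485.1 + 4570 + 4040 = 20448.4 m
In nmi: 20448.4 / 1852 = 11.0413 nmi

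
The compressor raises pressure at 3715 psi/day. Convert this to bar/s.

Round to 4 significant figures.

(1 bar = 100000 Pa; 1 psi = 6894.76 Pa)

3715 psi/day × 6894.76 Pa/psi ÷ 86400 s/day = 296.459 Pa/s
296.459 Pa/s ÷ 100000 Pa/bar = 0.00296459 bar/s

0.002965 bar/s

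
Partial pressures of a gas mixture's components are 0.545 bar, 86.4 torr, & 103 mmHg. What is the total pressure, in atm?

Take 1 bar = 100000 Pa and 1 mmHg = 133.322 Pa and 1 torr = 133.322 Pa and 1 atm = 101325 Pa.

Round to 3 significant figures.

0.545 bar × 100000 = 54500 Pa
86.4 torr × 133.322 = 11519 Pa
103 mmHg × 133.322 = 13732.2 Pa
Total: 54500 + 11519 + 13732.2 = 79751.2 Pa
In atm: 79751.2 / 101325 = 0.787083 atm

0.787 atm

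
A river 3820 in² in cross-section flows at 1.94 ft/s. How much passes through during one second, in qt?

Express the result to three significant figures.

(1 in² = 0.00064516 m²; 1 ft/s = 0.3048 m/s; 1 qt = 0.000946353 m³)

1540 qt

1.94 ft/s × 0.3048 = 0.591312 m/s
3820 in² × 0.00064516 = 2.46451 m²
V = v × A × t = 0.591312 m/s × 2.46451 m² × 1 s = 1.45729 m³
1.45729 m³ ÷ (0.000946353 m³/qt) = 1539.9 qt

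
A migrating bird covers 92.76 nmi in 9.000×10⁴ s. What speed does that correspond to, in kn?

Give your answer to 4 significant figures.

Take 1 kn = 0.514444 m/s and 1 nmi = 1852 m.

3.710 kn

92.76 nmi × 1852 → 171792 m
v = d / t = 171792 m / 90000 s = 1.9088 m/s
1.9088 m/s ÷ (0.514444 m/s/kn) = 3.71041 kn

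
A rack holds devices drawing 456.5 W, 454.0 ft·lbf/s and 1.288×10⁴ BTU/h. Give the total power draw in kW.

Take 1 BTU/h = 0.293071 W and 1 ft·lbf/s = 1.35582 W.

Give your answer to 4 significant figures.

456.5 W (already W)
454.0 ft·lbf/s × 1.35582 = 615.542 W
1.288×10⁴ BTU/h × 0.293071 = 3774.75 W
Total: 456.5 + 615.542 + 3774.75 = 4846.79 W
In kW: 4846.79 / 1000 = 4.84679 kW

4.847 kW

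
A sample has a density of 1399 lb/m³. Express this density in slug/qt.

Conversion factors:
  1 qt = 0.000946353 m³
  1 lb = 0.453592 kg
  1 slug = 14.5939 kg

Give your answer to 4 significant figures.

0.04115 slug/qt

1399 lb/m³ × 0.453592 kg/lb = 634.575 kg/m³
634.575 kg/m³ ÷ 14.5939 kg/slug × 0.000946353 m³/qt = 0.0411495 slug/qt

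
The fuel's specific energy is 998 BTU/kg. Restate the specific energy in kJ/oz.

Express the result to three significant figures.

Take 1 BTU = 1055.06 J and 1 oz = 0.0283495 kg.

998 BTU/kg × 1055.06 J/BTU = 1.05295×10⁶ J/kg
1.05295×10⁶ J/kg ÷ 1000 J/kJ × 0.0283495 kg/oz = 29.8506 kJ/oz

29.9 kJ/oz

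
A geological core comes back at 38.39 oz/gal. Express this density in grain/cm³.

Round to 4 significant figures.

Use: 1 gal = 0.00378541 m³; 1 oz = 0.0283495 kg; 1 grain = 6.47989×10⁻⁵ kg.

4.437 grain/cm³

38.39 oz/gal × 0.0283495 kg/oz ÷ 0.00378541 m³/gal = 287.508 kg/m³
287.508 kg/m³ ÷ 6.47989×10⁻⁵ kg/grain × 10⁻⁶ m³/cm³ = 4.43693 grain/cm³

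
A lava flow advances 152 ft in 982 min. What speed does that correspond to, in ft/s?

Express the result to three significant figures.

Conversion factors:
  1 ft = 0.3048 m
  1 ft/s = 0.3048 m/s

152 ft × 0.3048 → 46.3296 m
982 min × 60 → 58920 s
v = d / t = 46.3296 m / 58920 s = 7.86314×10⁻⁴ m/s
7.86314×10⁻⁴ m/s ÷ (0.3048 m/s/ft/s) = 0.00257977 ft/s

0.00258 ft/s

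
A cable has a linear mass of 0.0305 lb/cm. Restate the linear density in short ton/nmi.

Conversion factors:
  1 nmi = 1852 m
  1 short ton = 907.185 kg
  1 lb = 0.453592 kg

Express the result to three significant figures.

0.0305 lb/cm × 0.453592 kg/lb ÷ 0.01 m/cm = 1.38346 kg/m
1.38346 kg/m ÷ 907.185 kg/short ton × 1852 m/nmi = 2.82431 short ton/nmi

2.82 short ton/nmi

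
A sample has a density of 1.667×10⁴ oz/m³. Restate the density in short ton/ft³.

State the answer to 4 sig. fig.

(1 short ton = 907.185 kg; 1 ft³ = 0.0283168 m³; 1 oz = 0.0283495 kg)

1.667×10⁴ oz/m³ × 0.0283495 kg/oz = 472.586 kg/m³
472.586 kg/m³ ÷ 907.185 kg/short ton × 0.0283168 m³/ft³ = 0.0147513 short ton/ft³

0.01475 short ton/ft³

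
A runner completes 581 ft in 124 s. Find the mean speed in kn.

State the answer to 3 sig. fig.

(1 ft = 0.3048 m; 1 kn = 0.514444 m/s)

581 ft × 0.3048 = 177.089 m
v = d / t = 177.089 m / 124 s = 1.42814 m/s
1.42814 m/s ÷ (0.514444 m/s/kn) = 2.77608 kn

2.78 kn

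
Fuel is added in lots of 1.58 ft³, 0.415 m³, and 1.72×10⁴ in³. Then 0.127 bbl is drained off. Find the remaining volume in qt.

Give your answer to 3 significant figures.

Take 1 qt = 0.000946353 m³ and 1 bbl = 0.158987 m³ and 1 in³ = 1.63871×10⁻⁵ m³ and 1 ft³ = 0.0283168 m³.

762 qt

1.58 ft³ × 0.0283168 → 0.0447405 m³
0.415 m³ (already m³)
1.72×10⁴ in³ × 1.63871×10⁻⁵ → 0.281858 m³
0.127 bbl × 0.158987 → 0.0201913 m³
Sum: 0.0447405 + 0.415 + 0.281858 − 0.0201913 = 0.721407 m³
In qt: 0.721407 / 0.000946353 = 762.302 qt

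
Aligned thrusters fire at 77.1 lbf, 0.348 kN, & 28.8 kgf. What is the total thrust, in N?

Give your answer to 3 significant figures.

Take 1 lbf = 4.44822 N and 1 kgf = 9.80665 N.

973 N

77.1 lbf × 4.44822 = 342.958 N
0.348 kN × 1000 = 348 N
28.8 kgf × 9.80665 = 282.432 N
Combined: 342.958 + 348 + 282.432 = 973.39 N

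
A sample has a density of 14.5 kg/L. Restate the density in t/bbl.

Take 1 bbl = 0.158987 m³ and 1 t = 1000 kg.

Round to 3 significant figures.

14.5 kg/L ÷ 0.001 m³/L = 14500 kg/m³
14500 kg/m³ ÷ 1000 kg/t × 0.158987 m³/bbl = 2.30531 t/bbl

2.31 t/bbl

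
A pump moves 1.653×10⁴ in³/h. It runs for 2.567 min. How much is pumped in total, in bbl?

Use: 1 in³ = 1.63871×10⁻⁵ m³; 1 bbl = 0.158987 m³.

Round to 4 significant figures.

0.07289 bbl

1.653×10⁴ in³/h → 7.52441×10⁻⁵ m³/s
2.567 min → 154.02 s
V = Q × t = 7.52441×10⁻⁵ × 154.02 = 0.0115891 m³
In bbl: 0.0115891 / 0.158987 = 0.0728934 bbl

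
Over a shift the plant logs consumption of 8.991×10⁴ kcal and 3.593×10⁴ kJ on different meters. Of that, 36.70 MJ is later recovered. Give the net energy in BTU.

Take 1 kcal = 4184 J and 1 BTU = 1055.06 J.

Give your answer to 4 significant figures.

3.558×10⁵ BTU

8.991×10⁴ kcal × 4184 → 3.76183×10⁸ J
3.593×10⁴ kJ × 1000 → 3.593×10⁷ J
36.70 MJ × 1000000 → 3.67×10⁷ J
Net: 3.76183×10⁸ + 3.593×10⁷ − 3.67×10⁷ = 3.75413×10⁸ J
In BTU: 3.75413×10⁸ / 1055.06 = 355821 BTU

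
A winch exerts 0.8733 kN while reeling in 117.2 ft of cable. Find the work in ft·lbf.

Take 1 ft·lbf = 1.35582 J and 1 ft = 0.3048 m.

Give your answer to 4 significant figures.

2.301×10⁴ ft·lbf

0.8733 kN × 1000 = 873.3 N
117.2 ft × 0.3048 = 35.7226 m
W = F × d = 873.3 N × 35.7226 m = 31196.5 J
31196.5 J ÷ (1.35582 J/ft·lbf) = 23009.3 ft·lbf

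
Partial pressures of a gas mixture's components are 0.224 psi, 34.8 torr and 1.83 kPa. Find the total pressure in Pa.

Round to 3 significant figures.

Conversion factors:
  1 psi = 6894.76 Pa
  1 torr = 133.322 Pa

0.224 psi × 6894.76 → 1544.43 Pa
34.8 torr × 133.322 → 4639.61 Pa
1.83 kPa × 1000 → 1830 Pa
Sum: 1544.43 + 4639.61 + 1830 = 8014.04 Pa

8010 Pa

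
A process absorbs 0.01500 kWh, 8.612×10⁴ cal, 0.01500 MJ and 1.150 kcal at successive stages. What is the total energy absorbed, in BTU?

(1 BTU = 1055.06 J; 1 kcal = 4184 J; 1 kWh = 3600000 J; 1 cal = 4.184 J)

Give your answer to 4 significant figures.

0.01500 kWh × 3600000 = 54000 J
8.612×10⁴ cal × 4.184 = 360326 J
0.01500 MJ × 1000000 = 15000 J
1.150 kcal × 4184 = 4811.6 J
Sum: 54000 + 360326 + 15000 + 4811.6 = 434138 J
In BTU: 434138 / 1055.06 = 411.482 BTU

411.5 BTU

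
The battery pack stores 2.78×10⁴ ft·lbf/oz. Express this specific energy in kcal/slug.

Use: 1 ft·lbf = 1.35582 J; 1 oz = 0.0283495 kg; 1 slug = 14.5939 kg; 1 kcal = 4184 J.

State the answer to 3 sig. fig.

4640 kcal/slug

2.78×10⁴ ft·lbf/oz × 1.35582 J/ft·lbf ÷ 0.0283495 kg/oz = 1.32954×10⁶ J/kg
1.32954×10⁶ J/kg ÷ 4184 J/kcal × 14.5939 kg/slug = 4637.47 kcal/slug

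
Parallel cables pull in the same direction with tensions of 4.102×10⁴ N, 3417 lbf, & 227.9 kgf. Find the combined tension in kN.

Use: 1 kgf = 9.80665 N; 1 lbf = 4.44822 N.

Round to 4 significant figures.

4.102×10⁴ N (already N)
3417 lbf × 4.44822 = 15199.6 N
227.9 kgf × 9.80665 = 2234.94 N
Combined: 41020 + 15199.6 + 2234.94 = 58454.5 N
In kN: 58454.5 / 1000 = 58.4545 kN

58.45 kN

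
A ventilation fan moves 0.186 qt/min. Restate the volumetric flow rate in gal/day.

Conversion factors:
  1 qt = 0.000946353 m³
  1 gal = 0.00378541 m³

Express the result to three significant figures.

67.0 gal/day

0.186 qt/min × 0.000946353 m³/qt ÷ 60 s/min = 2.93369×10⁻⁶ m³/s
2.93369×10⁻⁶ m³/s ÷ 0.00378541 m³/gal × 86400 s/day = 66.9599 gal/day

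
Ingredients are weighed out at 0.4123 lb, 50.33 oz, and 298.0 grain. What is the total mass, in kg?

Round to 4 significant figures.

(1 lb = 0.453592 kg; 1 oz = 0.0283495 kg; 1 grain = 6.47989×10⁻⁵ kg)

1.633 kg

0.4123 lb × 0.453592 → 0.187016 kg
50.33 oz × 0.0283495 → 1.42683 kg
298.0 grain × 6.47989×10⁻⁵ → 0.0193101 kg
Combined: 0.187016 + 1.42683 + 0.0193101 = 1.63316 kg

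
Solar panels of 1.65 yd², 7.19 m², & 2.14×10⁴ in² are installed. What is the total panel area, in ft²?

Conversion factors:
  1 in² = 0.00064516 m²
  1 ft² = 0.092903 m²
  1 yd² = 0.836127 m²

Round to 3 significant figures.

241 ft²

1.65 yd² × 0.836127 = 1.37961 m²
7.19 m² (already m²)
2.14×10⁴ in² × 0.00064516 = 13.8064 m²
Sum: 1.37961 + 7.19 + 13.8064 = 22.376 m²
In ft²: 22.376 / 0.092903 = 240.853 ft²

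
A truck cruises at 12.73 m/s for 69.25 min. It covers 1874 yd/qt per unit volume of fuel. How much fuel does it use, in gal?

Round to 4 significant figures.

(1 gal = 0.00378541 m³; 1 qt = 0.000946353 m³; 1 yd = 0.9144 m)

69.25 min → 4155 s
d = v × t = 12.73 × 4155 = 52893.2 m
1874 yd/qt → 1.81073×10⁶ m/m³
V = d / (distance per unit fuel) = 52893.2 / 1.81073×10⁶ = 0.029211 m³
In gal: 0.029211 / 0.00378541 = 7.71673 gal

7.717 gal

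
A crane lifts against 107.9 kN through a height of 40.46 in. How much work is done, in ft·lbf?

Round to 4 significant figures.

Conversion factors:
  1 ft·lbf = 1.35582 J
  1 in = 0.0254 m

107.9 kN × 1000 = 107900 N
40.46 in × 0.0254 = 1.02768 m
W = F × d = 107900 N × 1.02768 m = 110887 J
110887 J ÷ (1.35582 J/ft·lbf) = 81785.9 ft·lbf

8.179×10⁴ ft·lbf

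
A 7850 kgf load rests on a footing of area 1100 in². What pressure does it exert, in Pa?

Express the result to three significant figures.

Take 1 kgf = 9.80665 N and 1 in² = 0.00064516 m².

7850 kgf × 9.80665 = 76982.2 N
1100 in² × 0.00064516 = 0.709676 m²
P = F / A = 76982.2 N / 0.709676 m² = 108475 Pa

1.08×10⁵ Pa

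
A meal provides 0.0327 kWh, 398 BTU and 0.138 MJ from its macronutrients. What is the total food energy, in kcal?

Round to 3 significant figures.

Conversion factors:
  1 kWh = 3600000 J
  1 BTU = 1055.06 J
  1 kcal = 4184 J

0.0327 kWh × 3600000 → 117720 J
398 BTU × 1055.06 → 419914 J
0.138 MJ × 1000000 → 138000 J
Total: 117720 + 419914 + 138000 = 675634 J
In kcal: 675634 / 4184 = 161.48 kcal

161 kcal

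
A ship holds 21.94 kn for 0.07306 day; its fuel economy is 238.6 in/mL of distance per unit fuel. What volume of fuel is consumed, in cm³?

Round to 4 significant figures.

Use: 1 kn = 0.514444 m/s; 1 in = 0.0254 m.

21.94 kn → 11.2869 m/s
0.07306 day → 6312.38 s
d = v × t = 11.2869 × 6312.38 = 71247.2 m
238.6 in/mL → 6.06044×10⁶ m/m³
V = d / (distance per unit fuel) = 71247.2 / 6.06044×10⁶ = 0.0117561 m³
In cm³: 0.0117561 / 10⁻⁶ = 11756.1 cm³

1.176×10⁴ cm³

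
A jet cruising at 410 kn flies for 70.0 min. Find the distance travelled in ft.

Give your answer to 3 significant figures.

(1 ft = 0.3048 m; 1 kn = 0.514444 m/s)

2.91×10⁶ ft

410 kn × 0.514444 → 210.922 m/s
70.0 min × 60 → 4200 s
d = v × t = 210.922 m/s × 4200 s = 885872 m
885872 m ÷ (0.3048 m/ft) = 2.9064×10⁶ ft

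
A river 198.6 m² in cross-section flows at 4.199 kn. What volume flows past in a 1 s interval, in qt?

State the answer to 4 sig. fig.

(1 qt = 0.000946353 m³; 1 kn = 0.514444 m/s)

4.533×10⁵ qt

4.199 kn × 0.514444 = 2.16015 m/s
V = v × A × t = 2.16015 m/s × 198.6 m² × 1 s = 429.006 m³
429.006 m³ ÷ (0.000946353 m³/qt) = 453326 qt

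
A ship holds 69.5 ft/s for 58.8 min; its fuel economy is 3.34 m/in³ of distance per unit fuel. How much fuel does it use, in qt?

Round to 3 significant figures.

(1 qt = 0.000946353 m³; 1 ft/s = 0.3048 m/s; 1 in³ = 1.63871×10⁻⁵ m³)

69.5 ft/s → 21.1836 m/s
58.8 min → 3528 s
d = v × t = 21.1836 × 3528 = 74735.7 m
3.34 m/in³ → 203819 m/m³
V = d / (distance per unit fuel) = 74735.7 / 203819 = 0.366677 m³
In qt: 0.366677 / 0.000946353 = 387.463 qt

387 qt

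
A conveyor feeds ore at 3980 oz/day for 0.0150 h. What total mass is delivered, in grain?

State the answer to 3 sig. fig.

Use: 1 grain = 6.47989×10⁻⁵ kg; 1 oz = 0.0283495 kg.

3980 oz/day → 0.00130591 kg/s
0.0150 h → 54 s
m = ṁ × t = 0.00130591 × 54 = 0.0705191 kg
In grain: 0.0705191 / 6.47989×10⁻⁵ = 1088.28 grain

1090 grain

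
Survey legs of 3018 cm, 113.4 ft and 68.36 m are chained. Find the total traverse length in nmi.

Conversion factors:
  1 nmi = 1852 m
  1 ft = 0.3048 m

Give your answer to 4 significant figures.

0.07187 nmi

3018 cm × 0.01 → 30.18 m
113.4 ft × 0.3048 → 34.5643 m
68.36 m (already m)
Total: 30.18 + 34.5643 + 68.36 = 133.104 m
In nmi: 133.104 / 1852 = 0.0718704 nmi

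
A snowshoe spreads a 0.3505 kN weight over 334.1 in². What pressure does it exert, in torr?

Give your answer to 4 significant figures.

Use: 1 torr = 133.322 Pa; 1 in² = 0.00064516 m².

12.20 torr

0.3505 kN × 1000 = 350.5 N
334.1 in² × 0.00064516 = 0.215548 m²
P = F / A = 350.5 N / 0.215548 m² = 1626.09 Pa
1626.09 Pa ÷ (133.322 Pa/torr) = 12.1967 torr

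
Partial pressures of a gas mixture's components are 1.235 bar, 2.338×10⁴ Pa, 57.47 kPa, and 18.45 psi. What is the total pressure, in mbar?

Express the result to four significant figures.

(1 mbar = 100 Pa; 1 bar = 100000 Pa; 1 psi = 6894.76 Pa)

3316 mbar

1.235 bar × 100000 → 123500 Pa
2.338×10⁴ Pa (already Pa)
57.47 kPa × 1000 → 57470 Pa
18.45 psi × 6894.76 → 127208 Pa
Total: 123500 + 23380 + 57470 + 127208 = 331558 Pa
In mbar: 331558 / 100 = 3315.58 mbar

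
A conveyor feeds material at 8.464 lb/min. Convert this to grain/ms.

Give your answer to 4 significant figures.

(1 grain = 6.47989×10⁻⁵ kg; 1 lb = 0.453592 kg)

0.9875 grain/ms

8.464 lb/min × 0.453592 kg/lb ÷ 60 s/min = 0.0639867 kg/s
0.0639867 kg/s ÷ 6.47989×10⁻⁵ kg/grain × 0.001 s/ms = 0.987466 grain/ms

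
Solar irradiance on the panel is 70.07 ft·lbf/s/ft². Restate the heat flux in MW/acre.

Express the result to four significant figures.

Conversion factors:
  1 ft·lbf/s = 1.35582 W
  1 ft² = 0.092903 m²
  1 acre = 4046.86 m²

70.07 ft·lbf/s/ft² × 1.35582 W/ft·lbf/s ÷ 0.092903 m²/ft² = 1022.6 W/m²
1022.6 W/m² ÷ 1000000 W/MW × 4046.86 m²/acre = 4.13832 MW/acre

4.138 MW/acre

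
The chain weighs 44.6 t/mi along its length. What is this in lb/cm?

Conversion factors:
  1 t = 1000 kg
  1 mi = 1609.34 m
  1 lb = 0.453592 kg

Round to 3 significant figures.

0.611 lb/cm

44.6 t/mi × 1000 kg/t ÷ 1609.34 m/mi = 27.7132 kg/m
27.7132 kg/m ÷ 0.453592 kg/lb × 0.01 m/cm = 0.610972 lb/cm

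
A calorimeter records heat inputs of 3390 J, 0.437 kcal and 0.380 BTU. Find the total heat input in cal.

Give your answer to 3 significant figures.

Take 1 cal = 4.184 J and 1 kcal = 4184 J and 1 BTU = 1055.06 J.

1340 cal

3390 J (already J)
0.437 kcal × 4184 = 1828.41 J
0.380 BTU × 1055.06 = 400.923 J
Combined: 3390 + 1828.41 + 400.923 = 5619.33 J
In cal: 5619.33 / 4.184 = 1343.05 cal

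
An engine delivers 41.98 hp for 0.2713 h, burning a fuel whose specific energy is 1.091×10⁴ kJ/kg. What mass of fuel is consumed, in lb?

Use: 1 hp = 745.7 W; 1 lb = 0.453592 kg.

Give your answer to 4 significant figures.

41.98 hp → 31304.5 W
0.2713 h → 976.68 s
E = P × t = 31304.5 × 976.68 = 3.05745×10⁷ J
1.091×10⁴ kJ/kg → 1.091×10⁷ J/kg
m = E / e_s = 3.05745×10⁷ / 1.091×10⁷ = 2.80243 kg
In lb: 2.80243 / 0.453592 = 6.17831 lb

6.178 lb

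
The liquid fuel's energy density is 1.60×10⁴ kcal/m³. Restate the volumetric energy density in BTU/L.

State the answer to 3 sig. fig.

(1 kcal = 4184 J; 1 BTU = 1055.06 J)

63.5 BTU/L

1.60×10⁴ kcal/m³ × 4184 J/kcal = 6.6944×10⁷ J/m³
6.6944×10⁷ J/m³ ÷ 1055.06 J/BTU × 0.001 m³/L = 63.4504 BTU/L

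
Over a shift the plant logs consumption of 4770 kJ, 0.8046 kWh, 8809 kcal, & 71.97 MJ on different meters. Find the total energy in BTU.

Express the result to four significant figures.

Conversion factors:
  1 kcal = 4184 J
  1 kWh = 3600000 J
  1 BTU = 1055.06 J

4770 kJ × 1000 = 4.77×10⁶ J
0.8046 kWh × 3600000 = 2.89656×10⁶ J
8809 kcal × 4184 = 3.68569×10⁷ J
71.97 MJ × 1000000 = 7.197×10⁷ J
Total: 4.77×10⁶ + 2.89656×10⁶ + 3.68569×10⁷ + 7.197×10⁷ = 1.16493×10⁸ J
In BTU: 1.16493×10⁸ / 1055.06 = 110414 BTU

1.104×10⁵ BTU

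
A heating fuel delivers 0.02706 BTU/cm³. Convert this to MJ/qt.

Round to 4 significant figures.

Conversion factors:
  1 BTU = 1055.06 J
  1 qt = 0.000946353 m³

0.02706 BTU/cm³ × 1055.06 J/BTU ÷ 10⁻⁶ m³/cm³ = 2.85499×10⁷ J/m³
2.85499×10⁷ J/m³ ÷ 1000000 J/MJ × 0.000946353 m³/qt = 0.0270183 MJ/qt

0.02702 MJ/qt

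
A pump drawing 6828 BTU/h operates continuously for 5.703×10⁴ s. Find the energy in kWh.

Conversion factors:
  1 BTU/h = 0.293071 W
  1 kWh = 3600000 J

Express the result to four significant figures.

6828 BTU/h × 0.293071 = 2001.09 W
E = P × t = 2001.09 W × 57030 s = 1.14122×10⁸ J
1.14122×10⁸ J ÷ (3600000 J/kWh) = 31.7006 kWh

31.70 kWh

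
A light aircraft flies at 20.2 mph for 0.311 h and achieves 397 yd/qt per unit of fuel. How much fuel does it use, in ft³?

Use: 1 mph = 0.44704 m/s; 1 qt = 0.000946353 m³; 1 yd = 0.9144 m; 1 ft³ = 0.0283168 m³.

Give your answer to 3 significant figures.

20.2 mph → 9.03021 m/s
0.311 h → 1119.6 s
d = v × t = 9.03021 × 1119.6 = 10110.2 m
397 yd/qt → 383596 m/m³
V = d / (distance per unit fuel) = 10110.2 / 383596 = 0.0263564 m³
In ft³: 0.0263564 / 0.0283168 = 0.930769 ft³

0.931 ft³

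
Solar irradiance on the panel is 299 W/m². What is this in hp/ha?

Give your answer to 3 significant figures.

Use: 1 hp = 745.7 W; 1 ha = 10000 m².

4010 hp/ha

299 W/m² is already 299 W/m²
299 W/m² ÷ 745.7 W/hp × 10000 m²/ha = 4009.66 hp/ha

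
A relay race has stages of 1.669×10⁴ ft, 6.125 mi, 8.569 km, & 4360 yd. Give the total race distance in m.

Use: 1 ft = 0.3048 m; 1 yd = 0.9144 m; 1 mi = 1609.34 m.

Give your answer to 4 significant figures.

2.750×10⁴ m

1.669×10⁴ ft × 0.3048 = 5087.11 m
6.125 mi × 1609.34 = 9857.21 m
8.569 km × 1000 = 8569 m
4360 yd × 0.9144 = 3986.78 m
Total: 5087.11 + 9857.21 + 8569 + 3986.78 = 27500.1 m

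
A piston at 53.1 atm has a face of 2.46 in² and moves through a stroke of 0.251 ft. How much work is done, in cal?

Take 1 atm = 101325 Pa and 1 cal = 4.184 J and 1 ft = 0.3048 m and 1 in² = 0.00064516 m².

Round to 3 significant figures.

156 cal

53.1 atm → 5.38036×10⁶ Pa
2.46 in² → 0.00158709 m²
F = P × A = 5.38036×10⁶ × 0.00158709 = 8539.12 N
0.251 ft → 0.0765048 m
W = F × d = 8539.12 × 0.0765048 = 653.284 J
In cal: 653.284 / 4.184 = 156.139 cal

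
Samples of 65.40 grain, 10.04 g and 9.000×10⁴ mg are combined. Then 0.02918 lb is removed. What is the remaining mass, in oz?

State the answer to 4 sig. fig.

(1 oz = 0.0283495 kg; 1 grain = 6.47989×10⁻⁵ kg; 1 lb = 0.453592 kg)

65.40 grain × 6.47989×10⁻⁵ = 0.00423785 kg
10.04 g × 0.001 = 0.01004 kg
9.000×10⁴ mg × 10⁻⁶ = 0.09 kg
0.02918 lb × 0.453592 = 0.0132358 kg
Result: 0.00423785 + 0.01004 + 0.09 − 0.0132358 = 0.091042 kg
In oz: 0.091042 / 0.0283495 = 3.21141 oz

3.211 oz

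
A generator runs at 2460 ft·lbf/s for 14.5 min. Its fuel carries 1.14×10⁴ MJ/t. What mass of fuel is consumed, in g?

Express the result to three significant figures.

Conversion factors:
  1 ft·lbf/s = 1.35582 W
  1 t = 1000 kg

2460 ft·lbf/s → 3335.32 W
14.5 min → 870 s
E = P × t = 3335.32 × 870 = 2.90173×10⁶ J
1.14×10⁴ MJ/t → 1.14×10⁷ J/kg
m = E / e_s = 2.90173×10⁶ / 1.14×10⁷ = 0.254538 kg
In g: 0.254538 / 0.001 = 254.538 g

255 g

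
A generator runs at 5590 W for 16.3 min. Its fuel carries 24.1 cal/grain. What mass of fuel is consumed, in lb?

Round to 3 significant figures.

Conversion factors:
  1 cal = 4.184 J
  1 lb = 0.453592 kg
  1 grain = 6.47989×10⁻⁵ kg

16.3 min → 978 s
E = P × t = 5590 × 978 = 5.46702×10⁶ J
24.1 cal/grain → 1.55611×10⁶ J/kg
m = E / e_s = 5.46702×10⁶ / 1.55611×10⁶ = 3.51326 kg
In lb: 3.51326 / 0.453592 = 7.74542 lb

7.75 lb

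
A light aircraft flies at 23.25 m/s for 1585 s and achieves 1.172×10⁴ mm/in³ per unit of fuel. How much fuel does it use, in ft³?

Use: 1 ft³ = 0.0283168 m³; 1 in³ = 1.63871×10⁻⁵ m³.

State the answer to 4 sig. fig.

d = v × t = 23.25 × 1585 = 36851.2 m
1.172×10⁴ mm/in³ → 715197 m/m³
V = d / (distance per unit fuel) = 36851.2 / 715197 = 0.0515259 m³
In ft³: 0.0515259 / 0.0283168 = 1.81962 ft³

1.820 ft³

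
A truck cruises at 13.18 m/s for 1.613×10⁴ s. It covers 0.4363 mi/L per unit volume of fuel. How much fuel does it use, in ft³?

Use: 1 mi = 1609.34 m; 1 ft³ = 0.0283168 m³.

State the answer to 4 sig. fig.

d = v × t = 13.18 × 16130 = 212593 m
0.4363 mi/L → 702155 m/m³
V = d / (distance per unit fuel) = 212593 / 702155 = 0.302772 m³
In ft³: 0.302772 / 0.0283168 = 10.6923 ft³

10.69 ft³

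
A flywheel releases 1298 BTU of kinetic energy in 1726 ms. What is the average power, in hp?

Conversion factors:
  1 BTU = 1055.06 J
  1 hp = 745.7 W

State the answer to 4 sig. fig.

1064 hp

1298 BTU × 1055.06 → 1.36947×10⁶ J
1726 ms × 0.001 → 1.726 s
P = E / t = 1.36947×10⁶ J / 1.726 s = 793436 W
793436 W ÷ (745.7 W/hp) = 1064.02 hp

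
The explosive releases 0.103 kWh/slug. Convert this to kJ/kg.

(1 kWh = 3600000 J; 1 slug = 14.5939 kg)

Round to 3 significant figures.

25.4 kJ/kg

0.103 kWh/slug × 3600000 J/kWh ÷ 14.5939 kg/slug = 25407.9 J/kg
25407.9 J/kg ÷ 1000 J/kJ = 25.4079 kJ/kg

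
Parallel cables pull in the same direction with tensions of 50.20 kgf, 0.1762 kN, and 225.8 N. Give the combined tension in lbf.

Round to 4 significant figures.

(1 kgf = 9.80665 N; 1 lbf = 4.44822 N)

50.20 kgf × 9.80665 → 492.294 N
0.1762 kN × 1000 → 176.2 N
225.8 N (already N)
Combined: 492.294 + 176.2 + 225.8 = 894.294 N
In lbf: 894.294 / 4.44822 = 201.045 lbf

201.0 lbf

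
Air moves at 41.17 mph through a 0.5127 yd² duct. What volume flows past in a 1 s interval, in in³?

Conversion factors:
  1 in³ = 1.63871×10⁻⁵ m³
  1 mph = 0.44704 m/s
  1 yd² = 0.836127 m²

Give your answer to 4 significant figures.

41.17 mph × 0.44704 = 18.4046 m/s
0.5127 yd² × 0.836127 = 0.428682 m²
V = v × A × t = 18.4046 m/s × 0.428682 m² × 1 s = 7.88972 m³
7.88972 m³ ÷ (1.63871×10⁻⁵ m³/in³) = 481459 in³

4.815×10⁵ in³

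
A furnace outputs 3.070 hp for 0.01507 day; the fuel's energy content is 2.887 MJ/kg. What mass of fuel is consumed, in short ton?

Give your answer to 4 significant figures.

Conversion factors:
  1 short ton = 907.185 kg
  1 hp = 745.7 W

3.070 hp → 2289.3 W
0.01507 day → 1302.05 s
E = P × t = 2289.3 × 1302.05 = 2.98078×10⁶ J
2.887 MJ/kg → 2.887×10⁶ J/kg
m = E / e_s = 2.98078×10⁶ / 2.887×10⁶ = 1.03248 kg
In short ton: 1.03248 / 907.185 = 0.00113811 short ton

0.001138 short ton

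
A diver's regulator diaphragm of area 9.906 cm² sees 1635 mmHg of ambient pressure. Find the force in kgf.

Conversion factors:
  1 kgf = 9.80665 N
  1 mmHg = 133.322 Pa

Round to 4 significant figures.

22.02 kgf

1635 mmHg × 133.322 → 217981 Pa
9.906 cm² × 0.0001 → 9.906×10⁻⁴ m²
F = P × A = 217981 Pa × 9.906×10⁻⁴ m² = 215.932 N
215.932 N ÷ (9.80665 N/kgf) = 22.0189 kgf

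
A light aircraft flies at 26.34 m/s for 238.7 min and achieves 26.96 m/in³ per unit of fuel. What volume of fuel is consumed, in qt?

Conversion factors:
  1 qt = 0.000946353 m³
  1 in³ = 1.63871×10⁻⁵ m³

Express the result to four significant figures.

242.3 qt

238.7 min → 14322 s
d = v × t = 26.34 × 14322 = 377241 m
26.96 m/in³ → 1.6452×10⁶ m/m³
V = d / (distance per unit fuel) = 377241 / 1.6452×10⁶ = 0.229298 m³
In qt: 0.229298 / 0.000946353 = 242.296 qt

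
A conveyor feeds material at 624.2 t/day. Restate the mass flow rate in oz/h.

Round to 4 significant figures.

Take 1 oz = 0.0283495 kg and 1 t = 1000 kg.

624.2 t/day × 1000 kg/t ÷ 86400 s/day = 7.22454 kg/s
7.22454 kg/s ÷ 0.0283495 kg/oz × 3600 s/h = 917418 oz/h

9.174×10⁵ oz/h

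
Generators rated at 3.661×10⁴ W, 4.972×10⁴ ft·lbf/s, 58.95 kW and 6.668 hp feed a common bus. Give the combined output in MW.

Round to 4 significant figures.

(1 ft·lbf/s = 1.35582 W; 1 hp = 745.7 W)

3.661×10⁴ W (already W)
4.972×10⁴ ft·lbf/s × 1.35582 = 67411.4 W
58.95 kW × 1000 = 58950 W
6.668 hp × 745.7 = 4972.33 W
Combined: 36610 + 67411.4 + 58950 + 4972.33 = 167944 W
In MW: 167944 / 1000000 = 0.167944 MW

0.1679 MW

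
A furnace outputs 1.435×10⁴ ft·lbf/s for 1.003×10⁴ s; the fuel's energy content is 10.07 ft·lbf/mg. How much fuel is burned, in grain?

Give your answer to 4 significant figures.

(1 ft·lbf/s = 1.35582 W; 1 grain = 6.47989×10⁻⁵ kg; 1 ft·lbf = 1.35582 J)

1.435×10⁴ ft·lbf/s → 19456 W
E = P × t = 19456 × 10030 = 1.95144×10⁸ J
10.07 ft·lbf/mg → 1.36531×10⁷ J/kg
m = E / e_s = 1.95144×10⁸ / 1.36531×10⁷ = 14.293 kg
In grain: 14.293 / 6.47989×10⁻⁵ = 220575 grain

2.206×10⁵ grain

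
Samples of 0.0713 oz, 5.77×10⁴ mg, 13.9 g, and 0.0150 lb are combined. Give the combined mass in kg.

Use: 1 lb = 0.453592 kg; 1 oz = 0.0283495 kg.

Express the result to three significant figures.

0.0713 oz × 0.0283495 = 0.00202132 kg
5.77×10⁴ mg × 10⁻⁶ = 0.0577 kg
13.9 g × 0.001 = 0.0139 kg
0.0150 lb × 0.453592 = 0.00680388 kg
Sum: 0.00202132 + 0.0577 + 0.0139 + 0.00680388 = 0.0804252 kg

0.0804 kg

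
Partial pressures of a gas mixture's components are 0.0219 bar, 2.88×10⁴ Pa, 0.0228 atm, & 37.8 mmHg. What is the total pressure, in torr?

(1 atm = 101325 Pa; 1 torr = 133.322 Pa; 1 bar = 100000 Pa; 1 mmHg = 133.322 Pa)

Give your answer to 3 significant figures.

288 torr

0.0219 bar × 100000 → 2190 Pa
2.88×10⁴ Pa (already Pa)
0.0228 atm × 101325 → 2310.21 Pa
37.8 mmHg × 133.322 → 5039.57 Pa
Combined: 2190 + 28800 + 2310.21 + 5039.57 = 38339.8 Pa
In torr: 38339.8 / 133.322 = 287.573 torr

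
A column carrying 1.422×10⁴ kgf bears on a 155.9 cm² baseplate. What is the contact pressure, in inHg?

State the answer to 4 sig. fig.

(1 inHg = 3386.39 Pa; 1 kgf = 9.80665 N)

1.422×10⁴ kgf × 9.80665 = 139451 N
155.9 cm² × 0.0001 = 0.01559 m²
P = F / A = 139451 N / 0.01559 m² = 8.9449×10⁶ Pa
8.9449×10⁶ Pa ÷ (3386.39 Pa/inHg) = 2641.43 inHg

2641 inHg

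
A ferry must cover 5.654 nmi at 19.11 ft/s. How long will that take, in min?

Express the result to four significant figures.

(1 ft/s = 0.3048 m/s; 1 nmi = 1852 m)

29.96 min

5.654 nmi × 1852 → 10471.2 m
19.11 ft/s × 0.3048 → 5.82473 m/s
t = d / v = 10471.2 m / 5.82473 m/s = 1797.71 s
1797.71 s ÷ (60 s/min) = 29.9618 min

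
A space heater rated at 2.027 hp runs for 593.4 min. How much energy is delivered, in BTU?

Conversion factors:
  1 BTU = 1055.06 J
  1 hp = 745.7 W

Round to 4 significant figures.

5.101×10⁴ BTU

2.027 hp × 745.7 = 1511.53 W
593.4 min × 60 = 35604 s
E = P × t = 1511.53 W × 35604 s = 5.38165×10⁷ J
5.38165×10⁷ J ÷ (1055.06 J/BTU) = 51008 BTU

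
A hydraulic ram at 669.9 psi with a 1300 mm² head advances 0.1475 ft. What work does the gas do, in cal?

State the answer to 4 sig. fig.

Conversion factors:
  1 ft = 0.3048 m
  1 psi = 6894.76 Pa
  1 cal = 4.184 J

64.52 cal

669.9 psi → 4.6188×10⁶ Pa
1300 mm² → 0.0013 m²
F = P × A = 4.6188×10⁶ × 0.0013 = 6004.44 N
0.1475 ft → 0.044958 m
W = F × d = 6004.44 × 0.044958 = 269.948 J
In cal: 269.948 / 4.184 = 64.5191 cal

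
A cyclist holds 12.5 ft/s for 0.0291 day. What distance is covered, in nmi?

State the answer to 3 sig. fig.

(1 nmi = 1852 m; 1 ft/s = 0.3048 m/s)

5.17 nmi

12.5 ft/s × 0.3048 = 3.81 m/s
0.0291 day × 86400 = 2514.24 s
d = v × t = 3.81 m/s × 2514.24 s = 9579.25 m
9579.25 m ÷ (1852 m/nmi) = 5.17238 nmi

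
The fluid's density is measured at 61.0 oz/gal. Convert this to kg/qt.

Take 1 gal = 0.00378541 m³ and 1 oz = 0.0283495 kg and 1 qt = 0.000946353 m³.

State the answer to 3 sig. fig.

61.0 oz/gal × 0.0283495 kg/oz ÷ 0.00378541 m³/gal = 456.838 kg/m³
456.838 kg/m³ × 0.000946353 m³/qt = 0.43233 kg/qt

0.432 kg/qt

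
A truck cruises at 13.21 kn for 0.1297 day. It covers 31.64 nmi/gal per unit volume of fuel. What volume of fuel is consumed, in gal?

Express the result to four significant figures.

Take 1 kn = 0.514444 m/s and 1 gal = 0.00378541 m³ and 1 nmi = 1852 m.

1.300 gal

13.21 kn → 6.79581 m/s
0.1297 day → 11206.1 s
d = v × t = 6.79581 × 11206.1 = 76154.5 m
31.64 nmi/gal → 1.54798×10⁷ m/m³
V = d / (distance per unit fuel) = 76154.5 / 1.54798×10⁷ = 0.0049196 m³
In gal: 0.0049196 / 0.00378541 = 1.29962 gal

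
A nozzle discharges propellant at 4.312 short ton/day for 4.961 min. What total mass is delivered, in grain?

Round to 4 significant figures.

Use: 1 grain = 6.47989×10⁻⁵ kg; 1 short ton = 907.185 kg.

2.080×10⁵ grain

4.312 short ton/day → 0.0452753 kg/s
4.961 min → 297.66 s
m = ṁ × t = 0.0452753 × 297.66 = 13.4766 kg
In grain: 13.4766 / 6.47989×10⁻⁵ = 207976 grain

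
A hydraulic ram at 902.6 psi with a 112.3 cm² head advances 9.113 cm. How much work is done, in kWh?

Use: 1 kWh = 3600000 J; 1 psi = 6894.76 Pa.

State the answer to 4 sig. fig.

0.001769 kWh

902.6 psi → 6.22321×10⁶ Pa
112.3 cm² → 0.01123 m²
F = P × A = 6.22321×10⁶ × 0.01123 = 69886.6 N
9.113 cm → 0.09113 m
W = F × d = 69886.6 × 0.09113 = 6368.77 J
In kWh: 6368.77 / 3600000 = 0.0017691 kWh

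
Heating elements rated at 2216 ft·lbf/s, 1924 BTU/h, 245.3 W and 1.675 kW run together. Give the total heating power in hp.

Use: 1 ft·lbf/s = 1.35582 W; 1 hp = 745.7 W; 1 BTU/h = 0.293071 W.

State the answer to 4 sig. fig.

2216 ft·lbf/s × 1.35582 = 3004.5 W
1924 BTU/h × 0.293071 = 563.869 W
245.3 W (already W)
1.675 kW × 1000 = 1675 W
Sum: 3004.5 + 563.869 + 245.3 + 1675 = 5488.67 W
In hp: 5488.67 / 745.7 = 7.36043 hp

7.360 hp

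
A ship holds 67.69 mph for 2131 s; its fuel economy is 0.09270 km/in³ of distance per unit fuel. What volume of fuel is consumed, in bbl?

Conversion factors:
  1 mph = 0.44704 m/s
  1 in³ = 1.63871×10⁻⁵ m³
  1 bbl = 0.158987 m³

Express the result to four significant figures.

0.07170 bbl

67.69 mph → 30.2601 m/s
d = v × t = 30.2601 × 2131 = 64484.3 m
0.09270 km/in³ → 5.65689×10⁶ m/m³
V = d / (distance per unit fuel) = 64484.3 / 5.65689×10⁶ = 0.0113992 m³
In bbl: 0.0113992 / 0.158987 = 0.0716989 bbl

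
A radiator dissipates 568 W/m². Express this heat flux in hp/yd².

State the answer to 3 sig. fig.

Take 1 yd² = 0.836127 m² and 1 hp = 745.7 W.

0.637 hp/yd²

568 W/m² is already 568 W/m²
568 W/m² ÷ 745.7 W/hp × 0.836127 m²/yd² = 0.636878 hp/yd²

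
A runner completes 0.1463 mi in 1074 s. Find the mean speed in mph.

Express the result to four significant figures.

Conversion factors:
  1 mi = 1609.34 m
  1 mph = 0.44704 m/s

0.1463 mi × 1609.34 = 235.446 m
v = d / t = 235.446 m / 1074 s = 0.219223 m/s
0.219223 m/s ÷ (0.44704 m/s/mph) = 0.490388 mph

0.4904 mph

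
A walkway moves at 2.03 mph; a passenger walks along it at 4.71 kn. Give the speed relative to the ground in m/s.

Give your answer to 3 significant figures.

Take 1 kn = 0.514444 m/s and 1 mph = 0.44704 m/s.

2.03 mph × 0.44704 = 0.907491 m/s
4.71 kn × 0.514444 = 2.42303 m/s
Combined: 0.907491 + 2.42303 = 3.33052 m/s

3.33 m/s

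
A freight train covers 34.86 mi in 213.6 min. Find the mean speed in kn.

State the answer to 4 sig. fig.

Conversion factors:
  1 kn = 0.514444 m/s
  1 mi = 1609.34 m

8.509 kn

34.86 mi × 1609.34 = 56101.6 m
213.6 min × 60 = 12816 s
v = d / t = 56101.6 m / 12816 s = 4.37747 m/s
4.37747 m/s ÷ (0.514444 m/s/kn) = 8.50913 kn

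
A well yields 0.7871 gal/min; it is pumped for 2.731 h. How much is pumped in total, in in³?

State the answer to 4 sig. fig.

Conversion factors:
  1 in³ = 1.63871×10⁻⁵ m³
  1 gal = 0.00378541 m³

2.979×10⁴ in³

0.7871 gal/min → 4.96583×10⁻⁵ m³/s
2.731 h → 9831.6 s
V = Q × t = 4.96583×10⁻⁵ × 9831.6 = 0.488221 m³
In in³: 0.488221 / 1.63871×10⁻⁵ = 29793 in³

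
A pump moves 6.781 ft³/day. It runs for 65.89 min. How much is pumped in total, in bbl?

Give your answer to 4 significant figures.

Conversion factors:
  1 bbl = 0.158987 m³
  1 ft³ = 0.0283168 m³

6.781 ft³/day → 2.22241×10⁻⁶ m³/s
65.89 min → 3953.4 s
V = Q × t = 2.22241×10⁻⁶ × 3953.4 = 0.00878608 m³
In bbl: 0.00878608 / 0.158987 = 0.0552629 bbl

0.05526 bbl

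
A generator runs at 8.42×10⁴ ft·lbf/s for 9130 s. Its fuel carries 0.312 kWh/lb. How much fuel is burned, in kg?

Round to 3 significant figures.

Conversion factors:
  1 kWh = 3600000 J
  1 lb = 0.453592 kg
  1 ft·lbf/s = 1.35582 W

8.42×10⁴ ft·lbf/s → 114160 W
E = P × t = 114160 × 9130 = 1.04228×10⁹ J
0.312 kWh/lb → 2.47623×10⁶ J/kg
m = E / e_s = 1.04228×10⁹ / 2.47623×10⁶ = 420.914 kg

421 kg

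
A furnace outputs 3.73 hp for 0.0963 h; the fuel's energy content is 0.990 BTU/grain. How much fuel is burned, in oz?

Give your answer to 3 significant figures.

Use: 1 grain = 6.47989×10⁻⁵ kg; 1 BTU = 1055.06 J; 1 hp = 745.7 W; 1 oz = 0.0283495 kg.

3.73 hp → 2781.46 W
0.0963 h → 346.68 s
E = P × t = 2781.46 × 346.68 = 964277 J
0.990 BTU/grain → 1.61192×10⁷ J/kg
m = E / e_s = 964277 / 1.61192×10⁷ = 0.0598216 kg
In oz: 0.0598216 / 0.0283495 = 2.11015 oz

2.11 oz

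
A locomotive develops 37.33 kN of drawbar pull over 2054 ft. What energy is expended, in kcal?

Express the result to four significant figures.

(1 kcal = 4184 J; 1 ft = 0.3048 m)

5586 kcal

37.33 kN × 1000 → 37330 N
2054 ft × 0.3048 → 626.059 m
W = F × d = 37330 N × 626.059 m = 2.33708×10⁷ J
2.33708×10⁷ J ÷ (4184 J/kcal) = 5585.76 kcal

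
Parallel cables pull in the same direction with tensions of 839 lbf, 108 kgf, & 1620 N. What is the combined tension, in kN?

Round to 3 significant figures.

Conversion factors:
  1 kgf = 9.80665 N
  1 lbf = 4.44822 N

6.41 kN

839 lbf × 4.44822 = 3732.06 N
108 kgf × 9.80665 = 1059.12 N
1620 N (already N)
Combined: 3732.06 + 1059.12 + 1620 = 6411.18 N
In kN: 6411.18 / 1000 = 6.41118 kN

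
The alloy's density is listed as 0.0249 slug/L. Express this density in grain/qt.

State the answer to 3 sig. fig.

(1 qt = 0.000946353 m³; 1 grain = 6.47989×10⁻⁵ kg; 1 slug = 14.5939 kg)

5310 grain/qt

0.0249 slug/L × 14.5939 kg/slug ÷ 0.001 m³/L = 363.388 kg/m³
363.388 kg/m³ ÷ 6.47989×10⁻⁵ kg/grain × 0.000946353 m³/qt = 5307.09 grain/qt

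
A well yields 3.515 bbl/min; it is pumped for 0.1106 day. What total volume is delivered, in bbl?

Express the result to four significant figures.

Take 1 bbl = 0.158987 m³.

559.8 bbl

3.515 bbl/min → 0.00931399 m³/s
0.1106 day → 9555.84 s
V = Q × t = 0.00931399 × 9555.84 = 89.003 m³
In bbl: 89.003 / 0.158987 = 559.813 bbl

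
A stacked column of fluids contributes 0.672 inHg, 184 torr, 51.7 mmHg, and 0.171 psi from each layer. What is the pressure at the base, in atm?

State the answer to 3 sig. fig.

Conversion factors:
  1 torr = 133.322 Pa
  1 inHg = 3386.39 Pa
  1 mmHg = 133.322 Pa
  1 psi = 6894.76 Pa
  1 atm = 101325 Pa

0.672 inHg × 3386.39 = 2275.65 Pa
184 torr × 133.322 = 24531.2 Pa
51.7 mmHg × 133.322 = 6892.75 Pa
0.171 psi × 6894.76 = 1179 Pa
Sum: 2275.65 + 24531.2 + 6892.75 + 1179 = 34878.6 Pa
In atm: 34878.6 / 101325 = 0.344225 atm

0.344 atm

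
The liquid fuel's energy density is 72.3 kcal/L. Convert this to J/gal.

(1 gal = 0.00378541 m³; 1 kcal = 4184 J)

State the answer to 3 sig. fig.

72.3 kcal/L × 4184 J/kcal ÷ 0.001 m³/L = 3.02503×10⁸ J/m³
3.02503×10⁸ J/m³ × 0.00378541 m³/gal = 1.1451×10⁶ J/gal

1.15×10⁶ J/gal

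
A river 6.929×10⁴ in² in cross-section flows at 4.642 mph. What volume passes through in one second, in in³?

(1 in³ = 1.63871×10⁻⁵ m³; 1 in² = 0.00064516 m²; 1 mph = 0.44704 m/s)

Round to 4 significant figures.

5.661×10⁶ in³

4.642 mph × 0.44704 → 2.07516 m/s
6.929×10⁴ in² × 0.00064516 → 44.7031 m²
V = v × A × t = 2.07516 m/s × 44.7031 m² × 1 s = 92.7661 m³
92.7661 m³ ÷ (1.63871×10⁻⁵ m³/in³) = 5.66092×10⁶ in³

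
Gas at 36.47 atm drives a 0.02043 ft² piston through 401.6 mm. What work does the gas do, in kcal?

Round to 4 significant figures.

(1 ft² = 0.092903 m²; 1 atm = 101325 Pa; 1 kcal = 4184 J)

0.6732 kcal

36.47 atm → 3.69532×10⁶ Pa
0.02043 ft² → 0.00189801 m²
F = P × A = 3.69532×10⁶ × 0.00189801 = 7013.75 N
401.6 mm → 0.4016 m
W = F × d = 7013.75 × 0.4016 = 2816.72 J
In kcal: 2816.72 / 4184 = 0.673212 kcal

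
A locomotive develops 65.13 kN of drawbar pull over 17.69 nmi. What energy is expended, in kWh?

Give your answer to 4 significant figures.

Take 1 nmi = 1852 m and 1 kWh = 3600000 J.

592.7 kWh

65.13 kN × 1000 = 65130 N
17.69 nmi × 1852 = 32761.9 m
W = F × d = 65130 N × 32761.9 m = 2.13378×10⁹ J
2.13378×10⁹ J ÷ (3600000 J/kWh) = 592.717 kWh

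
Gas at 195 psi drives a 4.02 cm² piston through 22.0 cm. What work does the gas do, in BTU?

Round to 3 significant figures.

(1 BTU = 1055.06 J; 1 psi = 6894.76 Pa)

195 psi → 1.34448×10⁶ Pa
4.02 cm² → 4.02×10⁻⁴ m²
F = P × A = 1.34448×10⁶ × 4.02×10⁻⁴ = 540.481 N
22.0 cm → 0.22 m
W = F × d = 540.481 × 0.22 = 118.906 J
In BTU: 118.906 / 1055.06 = 0.112701 BTU

0.113 BTU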